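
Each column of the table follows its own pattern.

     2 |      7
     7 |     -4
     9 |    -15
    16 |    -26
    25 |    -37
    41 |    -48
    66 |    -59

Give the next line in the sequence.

First component: each term is the sum of the two before it; 2, 7, 9, 16, 25, 41, 66 → 107.
For the second component, −11 each step: 7, -4, -15, -26, -37, -48, -59 → -70.
So the next line is 107  -70.

107  -70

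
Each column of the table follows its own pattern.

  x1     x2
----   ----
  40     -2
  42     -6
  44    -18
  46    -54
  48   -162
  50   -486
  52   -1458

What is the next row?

For the column x1, +2 each step: 40, 42, 44, 46, 48, 50, 52 → 54.
For the column x2, ×3 each step: -2, -6, -18, -54, -162, -486, -1458 → -4374.
So the next row is 54  -4374.

54  -4374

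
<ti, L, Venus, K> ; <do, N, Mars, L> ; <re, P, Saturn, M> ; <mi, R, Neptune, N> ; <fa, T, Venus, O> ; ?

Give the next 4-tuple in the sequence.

<sol, V, Mars, P>

Note goes ti, do, re, mi, fa → sol (runs through the solfège scale do→ti).
First letter: letters move forward 2 places in the alphabet; L, N, P, R, T → V.
Planet goes Venus, Mars, Saturn, Neptune, Venus → Mars (repeats Venus → Mars → Saturn → Neptune).
Second letter: K, L, M, N, O → P (letters move forward 1 place in the alphabet).
Putting it together: <sol, V, Mars, P>.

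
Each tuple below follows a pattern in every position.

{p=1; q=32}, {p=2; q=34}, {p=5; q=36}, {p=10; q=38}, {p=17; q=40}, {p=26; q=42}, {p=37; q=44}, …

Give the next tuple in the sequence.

{p=50; q=46}

P: 1, 2, 5, 10, 17, 26, 37 → 50 (differences are 1, 3, 5, … (increasing by 2 each time)).
Q: +2 each step, so 32, 34, 36, 38, 40, 42, 44 → 46.
Combining the parts gives {p=50; q=46}.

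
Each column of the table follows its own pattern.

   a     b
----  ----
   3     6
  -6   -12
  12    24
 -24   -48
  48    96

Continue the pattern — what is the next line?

-96  -192

Column a goes 3, -6, 12, -24, 48 → -96 (×(-2) each step).
Column b goes 6, -12, 24, -48, 96 → -192 (always 2 × the column a).
Putting it together: -96  -192.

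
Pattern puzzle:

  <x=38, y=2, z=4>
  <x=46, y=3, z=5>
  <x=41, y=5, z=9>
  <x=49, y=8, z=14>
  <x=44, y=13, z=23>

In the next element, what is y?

21

X — alternating steps +8, −5, +8, −5, …: 38, 46, 41, 49, 44 → 52.
Y goes 2, 3, 5, 8, 13 → 21 (each term is the sum of the two before it).
Z — each term is the sum of the two before it: 4, 5, 9, 14, 23 → 37.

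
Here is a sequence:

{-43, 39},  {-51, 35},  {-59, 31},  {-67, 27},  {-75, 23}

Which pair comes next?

First slot — −8 each step: -43, -51, -59, -67, -75 → -83.
Second slot: −4 each step, so 39, 35, 31, 27, 23 → 19.
So the next pair is {-83, 19}.

{-83, 19}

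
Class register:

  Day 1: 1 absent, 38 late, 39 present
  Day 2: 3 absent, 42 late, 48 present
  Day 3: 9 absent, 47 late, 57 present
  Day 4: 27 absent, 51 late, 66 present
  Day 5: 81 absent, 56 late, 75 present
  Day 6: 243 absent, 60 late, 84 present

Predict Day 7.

Absent goes 1, 3, 9, 27, 81, 243 → 729 (×3 each step).
Late — alternating steps +4, +5, +4, +5, …: 38, 42, 47, 51, 56, 60 → 65.
Present: 39, 48, 57, 66, 75, 84 → 93 (+9 each step).
Combining the parts gives 729 absent, 65 late, 93 present.

729 absent, 65 late, 93 present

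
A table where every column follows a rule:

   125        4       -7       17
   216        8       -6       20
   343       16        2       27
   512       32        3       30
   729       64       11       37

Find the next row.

1000  128  12  40

First component: perfect cubes: 5³, 6³, 7³, …, so 125, 216, 343, 512, 729 → 1000.
Second component goes 4, 8, 16, 32, 64 → 128 (×2 each step).
Third component: alternating steps +1, +8, +1, +8, …, so -7, -6, 2, 3, 11 → 12.
Fourth component: alternating steps +3, +7, +3, +7, …, so 17, 20, 27, 30, 37 → 40.
So the next row is 1000  128  12  40.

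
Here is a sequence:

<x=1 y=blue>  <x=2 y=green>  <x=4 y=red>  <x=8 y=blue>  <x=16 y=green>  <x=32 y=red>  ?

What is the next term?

<x=64 y=blue>

X: ×2 each step; 1, 2, 4, 8, 16, 32 → 64.
Y: repeats blue → green → red, so blue, green, red, blue, green, red → blue.
Putting it together: <x=64 y=blue>.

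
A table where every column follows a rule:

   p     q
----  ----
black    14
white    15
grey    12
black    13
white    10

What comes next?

grey  11

For the column p, repeats black → white → grey: black, white, grey, black, white → grey.
Column q goes 14, 15, 12, 13, 10 → 11 (alternating steps +1, −3, +1, −3, …).
Putting it together: grey  11.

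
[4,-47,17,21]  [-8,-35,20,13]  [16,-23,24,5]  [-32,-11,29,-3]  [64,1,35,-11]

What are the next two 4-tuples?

First slot — ×(-2) each step: 4, -8, 16, -32, 64 → -128 → 256.
Second slot — +12 each step: -47, -35, -23, -11, 1 → 13 → 25.
For the third slot, differences are 3, 4, 5, … (increasing by 1 each time): 17, 20, 24, 29, 35 → 42 → 50.
Fourth slot: 21, 13, 5, -3, -11 → -19 → -27 (−8 each step).
So the next two 4-tuples are [-128,13,42,-19] and [256,25,50,-27].

[-128,13,42,-19], [256,25,50,-27]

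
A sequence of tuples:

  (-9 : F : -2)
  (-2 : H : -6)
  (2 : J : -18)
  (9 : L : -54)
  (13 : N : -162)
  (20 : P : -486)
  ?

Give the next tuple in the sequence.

First value: alternating steps +7, +4, +7, +4, …; -9, -2, 2, 9, 13, 20 → 24.
For the letter, letters move forward 2 places in the alphabet: F, H, J, L, N, P → R.
Third value — ×3 each step: -2, -6, -18, -54, -162, -486 → -1458.
Combining the parts gives (24 : R : -1458).

(24 : R : -1458)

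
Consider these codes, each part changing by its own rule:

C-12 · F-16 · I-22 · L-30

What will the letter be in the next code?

Letter — letters move forward 3 places in the alphabet: C, F, I, L → O.

O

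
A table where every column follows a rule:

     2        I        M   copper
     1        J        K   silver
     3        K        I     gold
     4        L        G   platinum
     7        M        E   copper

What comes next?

11  N  C  silver

First component goes 2, 1, 3, 4, 7 → 11 (each term is the sum of the two before it).
First letter: letters move forward 1 place in the alphabet, so I, J, K, L, M → N.
Second letter: letters move back 2 places in the alphabet; M, K, I, G, E → C.
Metal: repeats copper → silver → gold → platinum; copper, silver, gold, platinum, copper → silver.
Combining the parts gives 11  N  C  silver.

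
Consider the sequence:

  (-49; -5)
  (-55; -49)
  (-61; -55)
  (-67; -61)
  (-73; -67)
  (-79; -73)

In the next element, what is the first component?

First component goes -49, -55, -61, -67, -73, -79 → -85 (−6 each step).

-85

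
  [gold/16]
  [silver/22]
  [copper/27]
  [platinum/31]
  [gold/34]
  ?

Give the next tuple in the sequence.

Metal — repeats gold → silver → copper → platinum: gold, silver, copper, platinum, gold → silver.
Second component: 16, 22, 27, 31, 34 → 36 (differences are 6, 5, 4, … (decreasing by 1 each time)).
Combining the parts gives [silver/36].

[silver/36]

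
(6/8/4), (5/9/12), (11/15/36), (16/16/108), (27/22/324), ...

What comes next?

(43/23/972)

For the first coordinate, each term is the sum of the two before it: 6, 5, 11, 16, 27 → 43.
Second coordinate: alternating steps +1, +6, +1, +6, …; 8, 9, 15, 16, 22 → 23.
Third coordinate: 4, 12, 36, 108, 324 → 972 (×3 each step).
Putting it together: (43/23/972).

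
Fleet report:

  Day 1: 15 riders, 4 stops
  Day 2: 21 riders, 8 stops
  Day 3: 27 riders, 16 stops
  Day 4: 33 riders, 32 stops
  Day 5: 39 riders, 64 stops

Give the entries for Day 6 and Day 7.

Riders — +6 each step: 15, 21, 27, 33, 39 → 45 → 51.
Stops: ×2 each step, so 4, 8, 16, 32, 64 → 128 → 256.
So the next two rows are 45 riders, 128 stops and 51 riders, 256 stops.

45 riders, 128 stops; 51 riders, 256 stops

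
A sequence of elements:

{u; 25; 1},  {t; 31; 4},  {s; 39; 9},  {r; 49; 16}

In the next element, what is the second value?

61

Second value: differences are 6, 8, 10, … (increasing by 2 each time); 25, 31, 39, 49 → 61.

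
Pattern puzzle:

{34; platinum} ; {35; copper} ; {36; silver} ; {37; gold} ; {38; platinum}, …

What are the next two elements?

{39; copper}, {40; silver}

For the first value, +1 each step: 34, 35, 36, 37, 38 → 39 → 40.
Metal — repeats platinum → copper → silver → gold: platinum, copper, silver, gold, platinum → copper → silver.
So the next two elements are {39; copper} and {40; silver}.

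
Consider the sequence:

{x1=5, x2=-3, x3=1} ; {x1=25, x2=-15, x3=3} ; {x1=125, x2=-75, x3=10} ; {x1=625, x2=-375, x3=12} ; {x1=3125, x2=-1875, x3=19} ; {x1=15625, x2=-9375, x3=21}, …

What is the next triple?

{x1=78125, x2=-46875, x3=28}

For the x1, ×5 each step: 5, 25, 125, 625, 3125, 15625 → 78125.
X2: -3, -15, -75, -375, -1875, -9375 → -46875 (×5 each step).
X3: 1, 3, 10, 12, 19, 21 → 28 (alternating steps +2, +7, +2, +7, …).
So the next triple is {x1=78125, x2=-46875, x3=28}.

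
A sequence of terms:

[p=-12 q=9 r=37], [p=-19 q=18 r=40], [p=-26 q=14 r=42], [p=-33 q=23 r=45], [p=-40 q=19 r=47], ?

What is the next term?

For the p, −7 each step: -12, -19, -26, -33, -40 → -47.
Q: alternating steps +9, −4, +9, −4, …, so 9, 18, 14, 23, 19 → 28.
For the r, alternating steps +3, +2, +3, +2, …: 37, 40, 42, 45, 47 → 50.
Combining the parts gives [p=-47 q=28 r=50].

[p=-47 q=28 r=50]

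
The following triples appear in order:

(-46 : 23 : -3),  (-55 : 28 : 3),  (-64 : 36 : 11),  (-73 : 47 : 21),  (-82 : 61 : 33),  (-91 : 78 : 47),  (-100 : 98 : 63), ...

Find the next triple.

First slot: −9 each step, so -46, -55, -64, -73, -82, -91, -100 → -109.
Second slot — differences are 5, 8, 11, … (increasing by 3 each time): 23, 28, 36, 47, 61, 78, 98 → 121.
Third slot: differences are 6, 8, 10, … (increasing by 2 each time); -3, 3, 11, 21, 33, 47, 63 → 81.
Combining the parts gives (-109 : 121 : 81).

(-109 : 121 : 81)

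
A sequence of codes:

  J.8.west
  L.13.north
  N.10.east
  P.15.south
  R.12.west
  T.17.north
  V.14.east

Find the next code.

Letter: letters move forward 2 places in the alphabet, so J, L, N, P, R, T, V → X.
Second component goes 8, 13, 10, 15, 12, 17, 14 → 19 (alternating steps +5, −3, +5, −3, …).
Direction: repeats west → north → east → south, so west, north, east, south, west, north, east → south.
Putting it together: X.19.south.

X.19.south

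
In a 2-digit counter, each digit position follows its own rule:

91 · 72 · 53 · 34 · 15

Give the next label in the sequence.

First digit: −2 each step, mod 10; 9, 7, 5, 3, 1 → 9.
Second digit: +1 each step, mod 10, so 1, 2, 3, 4, 5 → 6.
So the next label is 96.

96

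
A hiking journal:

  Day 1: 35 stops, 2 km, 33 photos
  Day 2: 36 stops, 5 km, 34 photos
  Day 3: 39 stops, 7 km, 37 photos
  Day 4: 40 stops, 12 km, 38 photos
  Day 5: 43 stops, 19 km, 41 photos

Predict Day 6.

44 stops, 31 km, 42 photos

Stops — alternating steps +1, +3, +1, +3, …: 35, 36, 39, 40, 43 → 44.
For the km, each term is the sum of the two before it: 2, 5, 7, 12, 19 → 31.
Photos — always 2 less than the stops: 33, 34, 37, 38, 41 → 42.
Putting it together: 44 stops, 31 km, 42 photos.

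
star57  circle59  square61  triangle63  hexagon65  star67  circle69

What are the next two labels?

square71 then triangle73

Shape — repeats star → circle → square → triangle → hexagon: star, circle, square, triangle, hexagon, star, circle → square → triangle.
Second component: +2 each step, so 57, 59, 61, 63, 65, 67, 69 → 71 → 73.
Putting the parts together: square71 and then triangle73.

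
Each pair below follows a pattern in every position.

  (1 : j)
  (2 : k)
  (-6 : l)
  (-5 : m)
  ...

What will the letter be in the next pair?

For the letter, letters move forward 1 place in the alphabet: j, k, l, m → n.

n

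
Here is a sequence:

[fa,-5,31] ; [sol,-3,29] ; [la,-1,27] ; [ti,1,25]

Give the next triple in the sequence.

[do,3,23]

Note — runs through the solfège scale do→ti: fa, sol, la, ti → do.
Second entry: +2 each step, so -5, -3, -1, 1 → 3.
Third entry — together with the second entry always sums to 26: 31, 29, 27, 25 → 23.
Combining the parts gives [do,3,23].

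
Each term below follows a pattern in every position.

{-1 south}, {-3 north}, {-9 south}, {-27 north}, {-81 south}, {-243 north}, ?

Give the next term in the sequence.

{-729 south}

For the first entry, ×3 each step: -1, -3, -9, -27, -81, -243 → -729.
For the direction, alternates south ↔ north: south, north, south, north, south, north → south.
So the next term is {-729 south}.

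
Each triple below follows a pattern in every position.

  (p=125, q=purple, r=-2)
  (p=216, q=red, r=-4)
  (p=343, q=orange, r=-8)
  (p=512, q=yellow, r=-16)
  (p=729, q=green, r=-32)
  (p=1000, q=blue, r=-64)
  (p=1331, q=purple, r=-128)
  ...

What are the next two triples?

P — perfect cubes: 5³, 6³, 7³, …: 125, 216, 343, 512, 729, 1000, 1331 → 1728 → 2197.
Q: purple, red, orange, yellow, green, blue, purple → red → orange (repeats purple → red → orange → yellow → green → blue).
R goes -2, -4, -8, -16, -32, -64, -128 → -256 → -512 (×2 each step).
So the next two triples are (p=1728, q=red, r=-256) and (p=2197, q=orange, r=-512).

(p=1728, q=red, r=-256), (p=2197, q=orange, r=-512)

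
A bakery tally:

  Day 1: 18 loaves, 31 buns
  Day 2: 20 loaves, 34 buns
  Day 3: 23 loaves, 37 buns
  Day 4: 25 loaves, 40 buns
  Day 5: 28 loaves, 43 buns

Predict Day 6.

Loaves goes 18, 20, 23, 25, 28 → 30 (alternating steps +2, +3, +2, +3, …).
Buns — +3 each step: 31, 34, 37, 40, 43 → 46.
Putting it together: 30 loaves, 46 buns.

30 loaves, 46 buns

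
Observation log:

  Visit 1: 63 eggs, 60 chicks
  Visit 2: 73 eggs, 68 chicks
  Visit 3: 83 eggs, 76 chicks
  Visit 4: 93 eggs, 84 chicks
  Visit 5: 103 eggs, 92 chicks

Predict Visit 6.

113 eggs, 100 chicks

Eggs — +10 each step: 63, 73, 83, 93, 103 → 113.
Chicks: 60, 68, 76, 84, 92 → 100 (+8 each step).
Putting it together: 113 eggs, 100 chicks.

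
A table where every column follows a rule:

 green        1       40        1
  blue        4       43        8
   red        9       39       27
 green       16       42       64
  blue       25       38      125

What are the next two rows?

red  36  41  216; green  49  37  343

Colour: repeats green → blue → red; green, blue, red, green, blue → red → green.
Second component goes 1, 4, 9, 16, 25 → 36 → 49 (perfect squares: 1², 2², 3², …).
For the third component, alternating steps +3, −4, +3, −4, …: 40, 43, 39, 42, 38 → 41 → 37.
Fourth component: perfect cubes: 1³, 2³, 3³, …; 1, 8, 27, 64, 125 → 216 → 343.
So the next two rows are red  36  41  216 and green  49  37  343.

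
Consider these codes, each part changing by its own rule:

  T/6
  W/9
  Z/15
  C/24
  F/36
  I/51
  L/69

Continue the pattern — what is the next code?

Letter: letters move forward 3 places in the alphabet, wrapping Z→A, so T, W, Z, C, F, I, L → O.
Second component — differences are 3, 6, 9, … (increasing by 3 each time): 6, 9, 15, 24, 36, 51, 69 → 90.
Combining the parts gives O/90.

O/90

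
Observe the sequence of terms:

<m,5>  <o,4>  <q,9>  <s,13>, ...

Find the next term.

For the letter, letters move forward 2 places in the alphabet: m, o, q, s → u.
Second slot goes 5, 4, 9, 13 → 22 (each term is the sum of the two before it).
Combining the parts gives <u,22>.

<u,22>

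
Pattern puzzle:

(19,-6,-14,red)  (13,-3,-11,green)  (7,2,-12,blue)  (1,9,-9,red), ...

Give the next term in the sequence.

(-5,18,-10,green)

First component: −6 each step; 19, 13, 7, 1 → -5.
For the second component, differences are 3, 5, 7, … (increasing by 2 each time): -6, -3, 2, 9 → 18.
Third component goes -14, -11, -12, -9 → -10 (alternating steps +3, −1, +3, −1, …).
Colour: repeats red → green → blue, so red, green, blue, red → green.
Putting it together: (-5,18,-10,green).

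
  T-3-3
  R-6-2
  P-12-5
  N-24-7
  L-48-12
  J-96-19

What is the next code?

For the letter, letters move back 2 places in the alphabet: T, R, P, N, L, J → H.
Second component: ×2 each step, so 3, 6, 12, 24, 48, 96 → 192.
For the third component, each term is the sum of the two before it: 3, 2, 5, 7, 12, 19 → 31.
So the next code is H-192-31.

H-192-31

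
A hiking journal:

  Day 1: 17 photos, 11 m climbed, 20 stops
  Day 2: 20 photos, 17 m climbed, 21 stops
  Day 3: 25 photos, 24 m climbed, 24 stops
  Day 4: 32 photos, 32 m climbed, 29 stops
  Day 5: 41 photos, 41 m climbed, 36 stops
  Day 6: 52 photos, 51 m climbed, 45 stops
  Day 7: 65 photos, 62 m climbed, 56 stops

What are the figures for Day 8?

Photos goes 17, 20, 25, 32, 41, 52, 65 → 80 (differences are 3, 5, 7, … (increasing by 2 each time)).
For the m climbed, differences are 6, 7, 8, … (increasing by 1 each time): 11, 17, 24, 32, 41, 51, 62 → 74.
Stops: differences are 1, 3, 5, … (increasing by 2 each time); 20, 21, 24, 29, 36, 45, 56 → 69.
Combining the parts gives 80 photos, 74 m climbed, 69 stops.

80 photos, 74 m climbed, 69 stops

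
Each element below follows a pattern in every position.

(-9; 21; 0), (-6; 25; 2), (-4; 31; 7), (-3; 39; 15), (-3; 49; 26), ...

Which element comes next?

(-4; 61; 40)

First entry: differences are 3, 2, 1, … (decreasing by 1 each time); -9, -6, -4, -3, -3 → -4.
Second entry goes 21, 25, 31, 39, 49 → 61 (differences are 4, 6, 8, … (increasing by 2 each time)).
For the third entry, differences are 2, 5, 8, … (increasing by 3 each time): 0, 2, 7, 15, 26 → 40.
Putting it together: (-4; 61; 40).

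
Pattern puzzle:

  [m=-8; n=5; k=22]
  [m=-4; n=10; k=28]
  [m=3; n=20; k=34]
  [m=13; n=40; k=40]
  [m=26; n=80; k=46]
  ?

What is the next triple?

[m=42; n=160; k=52]

For the m, differences are 4, 7, 10, … (increasing by 3 each time): -8, -4, 3, 13, 26 → 42.
N goes 5, 10, 20, 40, 80 → 160 (×2 each step).
K — +6 each step: 22, 28, 34, 40, 46 → 52.
Combining the parts gives [m=42; n=160; k=52].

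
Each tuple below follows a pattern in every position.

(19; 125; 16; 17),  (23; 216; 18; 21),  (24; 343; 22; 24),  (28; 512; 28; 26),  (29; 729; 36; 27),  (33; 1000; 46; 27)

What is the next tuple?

First coordinate: alternating steps +4, +1, +4, +1, …; 19, 23, 24, 28, 29, 33 → 34.
For the second coordinate, perfect cubes: 5³, 6³, 7³, …: 125, 216, 343, 512, 729, 1000 → 1331.
Third coordinate: 16, 18, 22, 28, 36, 46 → 58 (differences are 2, 4, 6, … (increasing by 2 each time)).
Fourth coordinate: 17, 21, 24, 26, 27, 27 → 26 (differences are 4, 3, 2, … (decreasing by 1 each time)).
So the next tuple is (34; 1331; 58; 26).

(34; 1331; 58; 26)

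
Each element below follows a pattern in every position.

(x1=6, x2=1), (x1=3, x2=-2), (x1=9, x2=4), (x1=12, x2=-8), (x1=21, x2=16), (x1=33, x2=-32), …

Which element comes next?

X1 — each term is the sum of the two before it: 6, 3, 9, 12, 21, 33 → 54.
X2: ×(-2) each step; 1, -2, 4, -8, 16, -32 → 64.
So the next element is (x1=54, x2=64).

(x1=54, x2=64)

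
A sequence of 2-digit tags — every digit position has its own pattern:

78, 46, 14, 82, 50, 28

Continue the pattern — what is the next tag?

96

First digit — −3 each step, mod 10: 7, 4, 1, 8, 5, 2 → 9.
Second digit — −2 each step, mod 10: 8, 6, 4, 2, 0, 8 → 6.
So the next tag is 96.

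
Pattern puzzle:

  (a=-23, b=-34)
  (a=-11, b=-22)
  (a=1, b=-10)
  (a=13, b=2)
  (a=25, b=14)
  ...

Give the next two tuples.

A goes -23, -11, 1, 13, 25 → 37 → 49 (+12 each step).
B: always 11 less than the a; -34, -22, -10, 2, 14 → 26 → 38.
Putting the parts together: (a=37, b=26) and then (a=49, b=38).

(a=37, b=26), (a=49, b=38)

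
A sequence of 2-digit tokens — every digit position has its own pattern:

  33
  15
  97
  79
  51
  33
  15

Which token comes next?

First digit: −2 each step, mod 10, so 3, 1, 9, 7, 5, 3, 1 → 9.
Second digit — +2 each step, mod 10: 3, 5, 7, 9, 1, 3, 5 → 7.
So the next token is 97.

97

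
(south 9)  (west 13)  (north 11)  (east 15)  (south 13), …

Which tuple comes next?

Direction: repeats south → west → north → east, so south, west, north, east, south → west.
For the second entry, alternating steps +4, −2, +4, −2, …: 9, 13, 11, 15, 13 → 17.
Combining the parts gives (west 17).

(west 17)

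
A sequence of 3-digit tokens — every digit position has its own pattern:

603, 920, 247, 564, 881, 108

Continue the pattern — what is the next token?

For the first digit, +3 each step, mod 10: 6, 9, 2, 5, 8, 1 → 4.
Second digit: 0, 2, 4, 6, 8, 0 → 2 (+2 each step, mod 10).
Third digit: 3, 0, 7, 4, 1, 8 → 5 (−3 each step, mod 10).
So the next token is 425.

425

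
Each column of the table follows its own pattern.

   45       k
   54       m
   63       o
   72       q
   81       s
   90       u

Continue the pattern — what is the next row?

First component: +9 each step; 45, 54, 63, 72, 81, 90 → 99.
Letter — letters move forward 2 places in the alphabet: k, m, o, q, s, u → w.
Putting it together: 99  w.

99  w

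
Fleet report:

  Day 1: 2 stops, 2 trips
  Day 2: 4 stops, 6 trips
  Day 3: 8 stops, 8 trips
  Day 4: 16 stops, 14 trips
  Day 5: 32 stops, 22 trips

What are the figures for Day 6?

Stops: 2, 4, 8, 16, 32 → 64 (×2 each step).
Trips: each term is the sum of the two before it, so 2, 6, 8, 14, 22 → 36.
Combining the parts gives 64 stops, 36 trips.

64 stops, 36 trips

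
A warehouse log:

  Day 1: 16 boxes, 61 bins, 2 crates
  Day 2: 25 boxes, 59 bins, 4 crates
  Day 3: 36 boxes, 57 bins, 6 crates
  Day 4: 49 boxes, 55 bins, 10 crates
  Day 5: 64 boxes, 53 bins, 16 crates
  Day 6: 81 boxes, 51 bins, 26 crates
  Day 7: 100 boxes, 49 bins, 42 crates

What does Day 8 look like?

121 boxes, 47 bins, 68 crates

Boxes: perfect squares: 4², 5², 6², …, so 16, 25, 36, 49, 64, 81, 100 → 121.
Bins goes 61, 59, 57, 55, 53, 51, 49 → 47 (−2 each step).
Crates: 2, 4, 6, 10, 16, 26, 42 → 68 (each term is the sum of the two before it).
So the next row is 121 boxes, 47 bins, 68 crates.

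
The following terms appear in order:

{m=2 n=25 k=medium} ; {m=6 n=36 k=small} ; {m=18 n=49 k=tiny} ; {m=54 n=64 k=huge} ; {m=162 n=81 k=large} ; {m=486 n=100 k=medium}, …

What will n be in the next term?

N: perfect squares: 5², 6², 7², …; 25, 36, 49, 64, 81, 100 → 121.

121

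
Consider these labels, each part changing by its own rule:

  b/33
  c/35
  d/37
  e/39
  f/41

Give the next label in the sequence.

Letter: letters move forward 1 place in the alphabet; b, c, d, e, f → g.
Second component: +2 each step; 33, 35, 37, 39, 41 → 43.
So the next label is g/43.

g/43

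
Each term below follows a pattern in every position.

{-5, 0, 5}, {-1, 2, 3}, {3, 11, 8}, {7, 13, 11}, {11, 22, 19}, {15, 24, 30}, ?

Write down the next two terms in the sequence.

For the first component, +4 each step: -5, -1, 3, 7, 11, 15 → 19 → 23.
Second component — alternating steps +2, +9, +2, +9, …: 0, 2, 11, 13, 22, 24 → 33 → 35.
Third component: each term is the sum of the two before it; 5, 3, 8, 11, 19, 30 → 49 → 79.
So the next two terms are {19, 33, 49} and {23, 35, 79}.

{19, 33, 49}, {23, 35, 79}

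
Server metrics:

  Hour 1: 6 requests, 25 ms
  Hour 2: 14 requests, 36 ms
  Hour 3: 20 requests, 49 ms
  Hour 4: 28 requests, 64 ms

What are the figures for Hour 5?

34 requests, 81 ms

Requests: 6, 14, 20, 28 → 34 (alternating steps +8, +6, +8, +6, …).
Ms goes 25, 36, 49, 64 → 81 (perfect squares: 5², 6², 7², …).
So the next line is 34 requests, 81 ms.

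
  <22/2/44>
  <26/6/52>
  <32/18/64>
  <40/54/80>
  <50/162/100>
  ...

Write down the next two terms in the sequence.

First coordinate goes 22, 26, 32, 40, 50 → 62 → 76 (differences are 4, 6, 8, … (increasing by 2 each time)).
Second coordinate: 2, 6, 18, 54, 162 → 486 → 1458 (×3 each step).
Third coordinate — always 2 × the first coordinate: 44, 52, 64, 80, 100 → 124 → 152.
Putting the parts together: <62/486/124> and then <76/1458/152>.

<62/486/124>, <76/1458/152>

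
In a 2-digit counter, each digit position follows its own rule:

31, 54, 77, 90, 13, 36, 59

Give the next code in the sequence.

First digit — +2 each step, mod 10: 3, 5, 7, 9, 1, 3, 5 → 7.
Second digit: 1, 4, 7, 0, 3, 6, 9 → 2 (+3 each step, mod 10).
Combining the parts gives 72.

72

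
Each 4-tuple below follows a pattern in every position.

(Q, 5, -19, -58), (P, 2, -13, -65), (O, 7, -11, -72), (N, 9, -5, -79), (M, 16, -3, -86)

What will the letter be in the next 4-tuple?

Letter — letters move back 1 place in the alphabet: Q, P, O, N, M → L.

L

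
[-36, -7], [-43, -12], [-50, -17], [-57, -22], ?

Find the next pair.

First coordinate: -36, -43, -50, -57 → -64 (−7 each step).
Second coordinate: -7, -12, -17, -22 → -27 (−5 each step).
Putting it together: [-64, -27].

[-64, -27]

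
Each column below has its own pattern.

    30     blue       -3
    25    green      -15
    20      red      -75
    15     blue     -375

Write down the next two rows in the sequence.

10  green  -1875; 5  red  -9375

First component goes 30, 25, 20, 15 → 10 → 5 (−5 each step).
Colour: repeats blue → green → red, so blue, green, red, blue → green → red.
Third component: ×5 each step, so -3, -15, -75, -375 → -1875 → -9375.
Putting the parts together: 10  green  -1875 and then 5  red  -9375.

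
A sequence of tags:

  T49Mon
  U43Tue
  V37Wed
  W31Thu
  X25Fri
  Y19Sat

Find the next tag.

For the letter, letters move forward 1 place in the alphabet: T, U, V, W, X, Y → Z.
Second component: −6 each step, so 49, 43, 37, 31, 25, 19 → 13.
Day goes Mon, Tue, Wed, Thu, Fri, Sat → Sun (runs through the weekdays Mon→Sun).
So the next tag is Z13Sun.

Z13Sun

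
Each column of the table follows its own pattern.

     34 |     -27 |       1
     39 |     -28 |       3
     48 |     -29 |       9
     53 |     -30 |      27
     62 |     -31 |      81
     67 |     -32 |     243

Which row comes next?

76  -33  729

First component — alternating steps +5, +9, +5, +9, …: 34, 39, 48, 53, 62, 67 → 76.
Second component: −1 each step; -27, -28, -29, -30, -31, -32 → -33.
Third component goes 1, 3, 9, 27, 81, 243 → 729 (×3 each step).
So the next row is 76  -33  729.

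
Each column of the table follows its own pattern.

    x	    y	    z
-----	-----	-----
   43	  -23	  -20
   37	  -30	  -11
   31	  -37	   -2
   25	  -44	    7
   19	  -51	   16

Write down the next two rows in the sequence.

13  -58  25; 7  -65  34

Column x — −6 each step: 43, 37, 31, 25, 19 → 13 → 7.
Column y — −7 each step: -23, -30, -37, -44, -51 → -58 → -65.
Column z — +9 each step: -20, -11, -2, 7, 16 → 25 → 34.
Putting the parts together: 13  -58  25 and then 7  -65  34.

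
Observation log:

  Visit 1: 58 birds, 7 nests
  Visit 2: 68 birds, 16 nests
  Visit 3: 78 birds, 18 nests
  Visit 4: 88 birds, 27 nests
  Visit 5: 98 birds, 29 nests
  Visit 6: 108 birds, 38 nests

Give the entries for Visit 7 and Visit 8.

Birds — +10 each step: 58, 68, 78, 88, 98, 108 → 118 → 128.
Nests: 7, 16, 18, 27, 29, 38 → 40 → 49 (alternating steps +9, +2, +9, +2, …).
So the next two records are 118 birds, 40 nests and 128 birds, 49 nests.

118 birds, 40 nests; 128 birds, 49 nests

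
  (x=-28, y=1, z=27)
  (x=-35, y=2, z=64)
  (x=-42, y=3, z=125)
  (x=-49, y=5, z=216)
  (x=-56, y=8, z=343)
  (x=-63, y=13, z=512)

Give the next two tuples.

X goes -28, -35, -42, -49, -56, -63 → -70 → -77 (−7 each step).
Y: each term is the sum of the two before it, so 1, 2, 3, 5, 8, 13 → 21 → 34.
Z goes 27, 64, 125, 216, 343, 512 → 729 → 1000 (perfect cubes: 3³, 4³, 5³, …).
So the next two tuples are (x=-70, y=21, z=729) and (x=-77, y=34, z=1000).

(x=-70, y=21, z=729), (x=-77, y=34, z=1000)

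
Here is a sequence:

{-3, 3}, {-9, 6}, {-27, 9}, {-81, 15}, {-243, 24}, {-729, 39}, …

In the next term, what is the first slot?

First slot goes -3, -9, -27, -81, -243, -729 → -2187 (×3 each step).
Second slot: 3, 6, 9, 15, 24, 39 → 63 (each term is the sum of the two before it).

-2187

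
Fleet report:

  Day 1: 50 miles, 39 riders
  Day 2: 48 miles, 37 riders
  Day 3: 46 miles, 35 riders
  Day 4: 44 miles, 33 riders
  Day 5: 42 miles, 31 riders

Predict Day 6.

40 miles, 29 riders

For the miles, −2 each step: 50, 48, 46, 44, 42 → 40.
Riders: always 11 less than the miles, so 39, 37, 35, 33, 31 → 29.
Combining the parts gives 40 miles, 29 riders.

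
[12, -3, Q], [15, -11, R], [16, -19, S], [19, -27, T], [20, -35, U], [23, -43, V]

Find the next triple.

First coordinate: alternating steps +3, +1, +3, +1, …; 12, 15, 16, 19, 20, 23 → 24.
Second coordinate goes -3, -11, -19, -27, -35, -43 → -51 (−8 each step).
Letter: letters move forward 1 place in the alphabet; Q, R, S, T, U, V → W.
Putting it together: [24, -51, W].

[24, -51, W]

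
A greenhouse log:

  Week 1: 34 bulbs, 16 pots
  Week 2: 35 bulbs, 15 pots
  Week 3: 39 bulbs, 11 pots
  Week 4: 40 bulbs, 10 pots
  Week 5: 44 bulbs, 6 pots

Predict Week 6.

45 bulbs, 5 pots

Bulbs: alternating steps +1, +4, +1, +4, …; 34, 35, 39, 40, 44 → 45.
For the pots, together with the bulbs always sums to 50: 16, 15, 11, 10, 6 → 5.
So the next line is 45 bulbs, 5 pots.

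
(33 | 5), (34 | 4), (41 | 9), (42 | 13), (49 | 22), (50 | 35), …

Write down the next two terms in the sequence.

(57 | 57), (58 | 92)

For the first value, alternating steps +1, +7, +1, +7, …: 33, 34, 41, 42, 49, 50 → 57 → 58.
Second value: 5, 4, 9, 13, 22, 35 → 57 → 92 (each term is the sum of the two before it).
So the next two terms are (57 | 57) and (58 | 92).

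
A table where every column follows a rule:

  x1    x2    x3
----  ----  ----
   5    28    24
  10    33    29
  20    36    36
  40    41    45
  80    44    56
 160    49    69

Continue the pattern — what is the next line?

For the column x1, ×2 each step: 5, 10, 20, 40, 80, 160 → 320.
Column x2: alternating steps +5, +3, +5, +3, …; 28, 33, 36, 41, 44, 49 → 52.
Column x3: 24, 29, 36, 45, 56, 69 → 84 (differences are 5, 7, 9, … (increasing by 2 each time)).
Combining the parts gives 320  52  84.

320  52  84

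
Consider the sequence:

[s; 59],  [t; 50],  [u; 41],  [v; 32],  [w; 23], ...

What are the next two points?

Letter: s, t, u, v, w → x → y (letters move forward 1 place in the alphabet).
For the second entry, −9 each step: 59, 50, 41, 32, 23 → 14 → 5.
So the next two points are [x; 14] and [y; 5].

[x; 14], [y; 5]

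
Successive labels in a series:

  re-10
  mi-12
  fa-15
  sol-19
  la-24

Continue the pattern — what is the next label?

For the note, runs through the solfège scale do→ti: re, mi, fa, sol, la → ti.
Second component goes 10, 12, 15, 19, 24 → 30 (differences are 2, 3, 4, … (increasing by 1 each time)).
So the next label is ti-30.

ti-30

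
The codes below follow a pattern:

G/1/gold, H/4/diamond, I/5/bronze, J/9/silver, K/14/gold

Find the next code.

Letter goes G, H, I, J, K → L (letters move forward 1 place in the alphabet).
Second component: each term is the sum of the two before it; 1, 4, 5, 9, 14 → 23.
Rank — repeats gold → diamond → bronze → silver: gold, diamond, bronze, silver, gold → diamond.
So the next code is L/23/diamond.

L/23/diamond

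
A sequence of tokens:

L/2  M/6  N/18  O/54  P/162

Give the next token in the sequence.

Q/486

Letter goes L, M, N, O, P → Q (letters move forward 1 place in the alphabet).
For the second component, ×3 each step: 2, 6, 18, 54, 162 → 486.
So the next token is Q/486.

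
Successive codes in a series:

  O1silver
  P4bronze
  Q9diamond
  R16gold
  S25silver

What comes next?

T36bronze

For the letter, letters move forward 1 place in the alphabet: O, P, Q, R, S → T.
Second component — perfect squares: 1², 2², 3², …: 1, 4, 9, 16, 25 → 36.
Rank: repeats silver → bronze → diamond → gold, so silver, bronze, diamond, gold, silver → bronze.
Putting it together: T36bronze.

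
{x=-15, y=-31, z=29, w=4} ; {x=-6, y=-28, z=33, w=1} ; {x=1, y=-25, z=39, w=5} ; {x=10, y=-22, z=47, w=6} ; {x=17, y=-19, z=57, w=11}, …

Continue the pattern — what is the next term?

{x=26, y=-16, z=69, w=17}

X — alternating steps +9, +7, +9, +7, …: -15, -6, 1, 10, 17 → 26.
Y: +3 each step, so -31, -28, -25, -22, -19 → -16.
Z — differences are 4, 6, 8, … (increasing by 2 each time): 29, 33, 39, 47, 57 → 69.
W: each term is the sum of the two before it, so 4, 1, 5, 6, 11 → 17.
So the next term is {x=26, y=-16, z=69, w=17}.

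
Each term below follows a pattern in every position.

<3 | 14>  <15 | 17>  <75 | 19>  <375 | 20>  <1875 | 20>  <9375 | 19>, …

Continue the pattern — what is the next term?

<46875 | 17>

First slot: ×5 each step; 3, 15, 75, 375, 1875, 9375 → 46875.
For the second slot, differences are 3, 2, 1, … (decreasing by 1 each time): 14, 17, 19, 20, 20, 19 → 17.
So the next term is <46875 | 17>.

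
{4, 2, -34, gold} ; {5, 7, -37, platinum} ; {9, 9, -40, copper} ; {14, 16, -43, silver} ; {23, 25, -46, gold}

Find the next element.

{37, 41, -49, platinum}

First entry: 4, 5, 9, 14, 23 → 37 (each term is the sum of the two before it).
Second entry: 2, 7, 9, 16, 25 → 41 (each term is the sum of the two before it).
For the third entry, −3 each step: -34, -37, -40, -43, -46 → -49.
Metal: repeats gold → platinum → copper → silver, so gold, platinum, copper, silver, gold → platinum.
So the next element is {37, 41, -49, platinum}.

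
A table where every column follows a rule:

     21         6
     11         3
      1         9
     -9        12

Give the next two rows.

-19  21; -29  33

First component — −10 each step: 21, 11, 1, -9 → -19 → -29.
Second component: each term is the sum of the two before it, so 6, 3, 9, 12 → 21 → 33.
Putting the parts together: -19  21 and then -29  33.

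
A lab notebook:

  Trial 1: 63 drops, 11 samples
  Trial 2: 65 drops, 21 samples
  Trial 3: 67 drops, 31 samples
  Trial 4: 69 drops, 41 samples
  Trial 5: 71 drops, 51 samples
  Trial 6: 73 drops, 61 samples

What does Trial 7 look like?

75 drops, 71 samples

Drops — +2 each step: 63, 65, 67, 69, 71, 73 → 75.
Samples: 11, 21, 31, 41, 51, 61 → 71 (+10 each step).
Combining the parts gives 75 drops, 71 samples.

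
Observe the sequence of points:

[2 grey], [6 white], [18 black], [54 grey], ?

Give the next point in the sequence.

[162 white]

First entry — ×3 each step: 2, 6, 18, 54 → 162.
Shade — repeats grey → white → black: grey, white, black, grey → white.
Combining the parts gives [162 white].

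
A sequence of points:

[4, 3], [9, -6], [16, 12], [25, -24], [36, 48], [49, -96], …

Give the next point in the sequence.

First part — perfect squares: 2², 3², 4², …: 4, 9, 16, 25, 36, 49 → 64.
Second part goes 3, -6, 12, -24, 48, -96 → 192 (×(-2) each step).
Combining the parts gives [64, 192].

[64, 192]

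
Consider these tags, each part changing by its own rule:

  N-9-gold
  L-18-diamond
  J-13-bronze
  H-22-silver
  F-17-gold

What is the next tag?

Letter: N, L, J, H, F → D (letters move back 2 places in the alphabet).
Second component goes 9, 18, 13, 22, 17 → 26 (alternating steps +9, −5, +9, −5, …).
Rank: repeats gold → diamond → bronze → silver; gold, diamond, bronze, silver, gold → diamond.
Putting it together: D-26-diamond.

D-26-diamond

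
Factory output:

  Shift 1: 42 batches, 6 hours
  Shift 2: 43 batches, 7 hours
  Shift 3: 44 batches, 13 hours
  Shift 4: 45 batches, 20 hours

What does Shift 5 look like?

Batches goes 42, 43, 44, 45 → 46 (+1 each step).
Hours: 6, 7, 13, 20 → 33 (each term is the sum of the two before it).
Combining the parts gives 46 batches, 33 hours.

46 batches, 33 hours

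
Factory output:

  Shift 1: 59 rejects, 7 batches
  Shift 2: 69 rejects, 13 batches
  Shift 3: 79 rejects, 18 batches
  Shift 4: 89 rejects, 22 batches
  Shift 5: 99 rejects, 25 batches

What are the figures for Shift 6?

109 rejects, 27 batches

Rejects goes 59, 69, 79, 89, 99 → 109 (+10 each step).
Batches: differences are 6, 5, 4, … (decreasing by 1 each time); 7, 13, 18, 22, 25 → 27.
So the next line is 109 rejects, 27 batches.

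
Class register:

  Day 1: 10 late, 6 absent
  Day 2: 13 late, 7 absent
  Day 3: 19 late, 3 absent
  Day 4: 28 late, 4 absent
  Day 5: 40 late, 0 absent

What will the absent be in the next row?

Absent: alternating steps +1, −4, +1, −4, …, so 6, 7, 3, 4, 0 → 1.

1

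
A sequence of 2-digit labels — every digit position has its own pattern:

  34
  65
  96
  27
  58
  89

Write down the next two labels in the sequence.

10, 41

First digit — +3 each step, mod 10: 3, 6, 9, 2, 5, 8 → 1 → 4.
For the second digit, +1 each step, mod 10: 4, 5, 6, 7, 8, 9 → 0 → 1.
So the next two labels are 10 and 41.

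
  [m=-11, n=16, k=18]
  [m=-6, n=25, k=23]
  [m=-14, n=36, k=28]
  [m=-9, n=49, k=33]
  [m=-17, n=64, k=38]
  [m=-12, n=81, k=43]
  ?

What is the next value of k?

K: +5 each step, so 18, 23, 28, 33, 38, 43 → 48.

48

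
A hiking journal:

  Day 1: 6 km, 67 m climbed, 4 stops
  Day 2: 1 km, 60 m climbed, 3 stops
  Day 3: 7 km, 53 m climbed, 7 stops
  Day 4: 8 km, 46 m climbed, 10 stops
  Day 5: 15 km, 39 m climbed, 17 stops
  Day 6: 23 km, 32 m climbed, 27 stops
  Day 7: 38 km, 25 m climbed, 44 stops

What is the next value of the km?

Km: 6, 1, 7, 8, 15, 23, 38 → 61 (each term is the sum of the two before it).

61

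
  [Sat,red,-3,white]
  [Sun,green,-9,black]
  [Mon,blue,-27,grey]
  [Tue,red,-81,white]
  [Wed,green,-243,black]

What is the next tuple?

Day: runs through the weekdays Mon→Sun, so Sat, Sun, Mon, Tue, Wed → Thu.
Colour: repeats red → green → blue, so red, green, blue, red, green → blue.
For the third entry, ×3 each step: -3, -9, -27, -81, -243 → -729.
Shade: white, black, grey, white, black → grey (repeats white → black → grey).
Putting it together: [Thu,blue,-729,grey].

[Thu,blue,-729,grey]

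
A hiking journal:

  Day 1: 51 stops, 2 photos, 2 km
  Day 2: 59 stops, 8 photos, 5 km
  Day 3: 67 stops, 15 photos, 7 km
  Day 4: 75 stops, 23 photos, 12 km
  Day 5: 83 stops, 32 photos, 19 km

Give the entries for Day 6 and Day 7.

91 stops, 42 photos, 31 km; 99 stops, 53 photos, 50 km

Stops — +8 each step: 51, 59, 67, 75, 83 → 91 → 99.
Photos: 2, 8, 15, 23, 32 → 42 → 53 (differences are 6, 7, 8, … (increasing by 1 each time)).
Km goes 2, 5, 7, 12, 19 → 31 → 50 (each term is the sum of the two before it).
So the next two lines are 91 stops, 42 photos, 31 km and 99 stops, 53 photos, 50 km.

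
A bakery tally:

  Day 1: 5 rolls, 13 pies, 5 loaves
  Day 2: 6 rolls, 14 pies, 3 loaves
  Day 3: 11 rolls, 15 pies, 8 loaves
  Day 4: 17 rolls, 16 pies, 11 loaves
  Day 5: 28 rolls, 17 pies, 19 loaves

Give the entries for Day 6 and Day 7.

45 rolls, 18 pies, 30 loaves; 73 rolls, 19 pies, 49 loaves

Rolls — each term is the sum of the two before it: 5, 6, 11, 17, 28 → 45 → 73.
Pies — +1 each step: 13, 14, 15, 16, 17 → 18 → 19.
For the loaves, each term is the sum of the two before it: 5, 3, 8, 11, 19 → 30 → 49.
So the next two lines are 45 rolls, 18 pies, 30 loaves and 73 rolls, 19 pies, 49 loaves.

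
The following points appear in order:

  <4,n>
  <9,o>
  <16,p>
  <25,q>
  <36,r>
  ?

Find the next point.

<49,s>

First entry — perfect squares: 2², 3², 4², …: 4, 9, 16, 25, 36 → 49.
Letter — letters move forward 1 place in the alphabet: n, o, p, q, r → s.
So the next point is <49,s>.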